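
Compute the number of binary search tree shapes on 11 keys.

58786

There are C_n binary search tree shapes on n keys; with n = 11 that is C_11.
C_11 = C(22,11)/12 = 705432/12 = 58786.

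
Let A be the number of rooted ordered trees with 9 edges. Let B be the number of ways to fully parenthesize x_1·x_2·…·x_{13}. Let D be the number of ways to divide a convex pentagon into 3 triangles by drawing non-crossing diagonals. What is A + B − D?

212869

A rooted plane tree with 9 edges has 10 nodes, and the count is C_9. So A = C_9 = 4862.
Ways to associate a product of 13 factors correspond to binary trees on 13 leaves, so the count is C_12. So B = C_12 = 208012.
Triangulations of a convex m-gon are counted by C_{m−2}; with m = 5 this is C_3. So D = C_3 = 5.
A + B − D = 4862 + 208012 − 5 = 212869.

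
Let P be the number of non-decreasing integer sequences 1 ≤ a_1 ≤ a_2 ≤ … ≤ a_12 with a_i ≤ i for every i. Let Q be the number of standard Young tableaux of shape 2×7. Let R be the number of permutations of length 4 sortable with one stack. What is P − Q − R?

Such sub-staircase sequences of length n are counted by C_n; here n = 12. So P = C_12 = 208012.
Standard Young tableaux of shape 2×n are counted by C_n; here n = 7. So Q = C_7 = 429.
Stack-sortable permutations are exactly the 231-avoiding ones, counted by C_n; here n = 4. So R = C_4 = 14.
P − Q − R = 208012 − 429 − 14 = 207569.

207569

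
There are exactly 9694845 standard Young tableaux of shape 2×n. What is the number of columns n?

15

Standard Young tableaux of shape 2×n are counted by C_n. Since C_15 = 9694845, the index is 15.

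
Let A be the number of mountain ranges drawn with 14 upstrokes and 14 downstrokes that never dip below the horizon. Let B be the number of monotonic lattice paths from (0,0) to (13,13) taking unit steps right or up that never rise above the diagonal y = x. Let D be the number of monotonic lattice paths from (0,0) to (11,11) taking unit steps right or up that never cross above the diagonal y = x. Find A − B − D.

1872754

A Dyck path with 14 up-steps and 14 down-steps has semilength 14, so there are C_14 of them. So A = C_14 = 2674440.
Monotone paths in an n×n grid that stay weakly below the diagonal are counted by C_n; here n = 13. So B = C_13 = 742900.
Monotone paths in an n×n grid that stay weakly below the diagonal are counted by C_n; here n = 11. So D = C_11 = 58786.
A − B − D = 2674440 − 742900 − 58786 = 1872754.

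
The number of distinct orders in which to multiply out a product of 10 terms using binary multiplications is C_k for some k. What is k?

9

Ways to associate a product of 10 factors correspond to binary trees on 10 leaves, so the count is C_9.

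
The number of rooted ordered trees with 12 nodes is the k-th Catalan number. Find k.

Rooted ordered (plane) trees on m nodes have m−1 edges and are counted by C_{m−1}; m = 12 gives C_11.

11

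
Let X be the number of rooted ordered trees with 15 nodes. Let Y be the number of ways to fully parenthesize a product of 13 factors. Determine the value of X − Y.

A rooted plane tree on 15 nodes has 14 edges, and such trees are counted by C_14. So X = C_14 = 2674440.
Parenthesizations of m factors correspond to full binary trees with m leaves, counted by C_{m−1}; m = 13 gives C_12. So Y = C_12 = 208012.
X − Y = 2674440 − 208012 = 2466428.

2466428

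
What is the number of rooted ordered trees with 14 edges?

A rooted plane tree with 14 edges has 15 nodes, and the count is C_14.
C_14 = 2674440.

2674440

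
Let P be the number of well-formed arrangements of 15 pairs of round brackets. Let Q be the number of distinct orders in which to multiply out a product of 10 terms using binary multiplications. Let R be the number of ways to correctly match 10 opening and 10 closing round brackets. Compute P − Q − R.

A balanced arrangement of 15 bracket pairs is a Dyck word of semilength 15, so the count is C_15. So P = C_15 = 9694845.
Parenthesizations of m factors correspond to full binary trees with m leaves, counted by C_{m−1}; m = 10 gives C_9. So Q = C_9 = 4862.
A balanced arrangement of 10 bracket pairs is a Dyck word of semilength 10, so the count is C_10. So R = C_10 = 16796.
P − Q − R = 9694845 − 4862 − 16796 = 9673187.

9673187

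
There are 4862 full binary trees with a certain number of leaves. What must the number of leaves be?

Full binary trees with L leaves are counted by C_{L−1}. Since C_9 = 4862, the index is 9.
So the index is 9, and the number of leaves is 9 + 1 = 10.

10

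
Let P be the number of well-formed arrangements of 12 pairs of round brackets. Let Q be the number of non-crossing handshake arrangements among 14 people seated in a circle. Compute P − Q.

207583

A balanced arrangement of 12 bracket pairs is a Dyck word of semilength 12, so the count is C_12. So P = C_12 = 208012.
Non-crossing handshake pairings of 2n people are counted by C_n; 14 people gives n = 7. So Q = C_7 = 429.
P − Q = 208012 − 429 = 207583.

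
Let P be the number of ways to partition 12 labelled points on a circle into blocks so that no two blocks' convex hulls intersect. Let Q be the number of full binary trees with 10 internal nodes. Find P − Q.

191216

The non-crossing partitions of [12] form a lattice of size C_12. So P = C_12 = 208012.
Full binary trees with n internal nodes are counted by C_n; here n = 10. So Q = C_10 = 16796.
P − Q = 208012 − 16796 = 191216.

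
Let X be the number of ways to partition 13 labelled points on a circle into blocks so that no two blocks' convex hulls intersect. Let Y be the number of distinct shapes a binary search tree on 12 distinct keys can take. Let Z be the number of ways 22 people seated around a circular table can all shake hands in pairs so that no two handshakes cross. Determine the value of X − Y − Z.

Non-crossing partitions of an n-element set are counted by C_n; here n = 13. So X = C_13 = 742900.
Rooted binary trees with 12 nodes (each child slot possibly empty) number C_12. So Y = C_12 = 208012.
Non-crossing handshake pairings of 2n people are counted by C_n; 22 people gives n = 11. So Z = C_11 = 58786.
X − Y − Z = 742900 − 208012 − 58786 = 476102.

476102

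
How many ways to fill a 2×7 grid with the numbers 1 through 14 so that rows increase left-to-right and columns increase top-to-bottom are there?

429

Standard Young tableaux of shape 2×n are counted by C_n; here n = 7.
C_7 = 429.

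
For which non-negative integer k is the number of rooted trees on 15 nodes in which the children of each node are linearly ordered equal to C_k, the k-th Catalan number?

14

Rooted ordered (plane) trees on m nodes have m−1 edges and are counted by C_{m−1}; m = 15 gives C_14.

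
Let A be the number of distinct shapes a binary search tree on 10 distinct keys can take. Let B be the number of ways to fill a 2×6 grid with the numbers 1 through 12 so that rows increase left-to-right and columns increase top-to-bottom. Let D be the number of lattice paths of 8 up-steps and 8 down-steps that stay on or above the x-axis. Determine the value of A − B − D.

15234

There are C_n binary search tree shapes on n keys; with n = 10 that is C_10. So A = C_10 = 16796.
Standard Young tableaux of shape 2×n are counted by C_n; here n = 6. So B = C_6 = 132.
A Dyck path with 8 up-steps and 8 down-steps has semilength 8, so there are C_8 of them. So D = C_8 = 1430.
A − B − D = 16796 − 132 − 1430 = 15234.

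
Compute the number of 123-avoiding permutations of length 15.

Permutations of [n] avoiding any single length-3 pattern are counted by C_n; here n = 15.
C_15 = C_14 · 2(2·14+1)/(14+2) = 2674440 · 58/16 = 9694845.

9694845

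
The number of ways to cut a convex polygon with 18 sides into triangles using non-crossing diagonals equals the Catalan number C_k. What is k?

Triangulations of a convex m-gon are counted by C_{m−2}; with m = 18 this is C_16.

16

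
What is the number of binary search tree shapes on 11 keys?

58786

There are C_n binary search tree shapes on n keys; with n = 11 that is C_11.
C_11 = C_10 · 2(2·10+1)/(10+2) = 16796 · 42/12 = 58786.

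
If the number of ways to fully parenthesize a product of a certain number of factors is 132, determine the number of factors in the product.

7

Parenthesizations of m factors are counted by C_{m−1}, and C_6 = 132.
So the index is 6, and the number of factors is 6 + 1 = 7.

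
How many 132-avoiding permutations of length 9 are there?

For any fixed pattern of length 3, the pattern-avoiding permutations of [9] number C_9.
C_9 = 4862.

4862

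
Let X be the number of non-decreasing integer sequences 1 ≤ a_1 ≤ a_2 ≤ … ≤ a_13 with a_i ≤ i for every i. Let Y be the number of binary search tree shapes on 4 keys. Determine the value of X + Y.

742914

Weakly increasing sequences with a_i ≤ i biject with Dyck paths of semilength 13, so there are C_13. So X = C_13 = 742900.
Binary trees (left/right distinguished) on n nodes are counted by C_n; here n = 4. So Y = C_4 = 14.
X + Y = 742900 + 14 = 742914.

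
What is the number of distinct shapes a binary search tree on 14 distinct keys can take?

2674440

Rooted binary trees with 14 nodes (each child slot possibly empty) number C_14.
C_14 = C_13 · 2(2·13+1)/(13+2) = 742900 · 54/15 = 2674440.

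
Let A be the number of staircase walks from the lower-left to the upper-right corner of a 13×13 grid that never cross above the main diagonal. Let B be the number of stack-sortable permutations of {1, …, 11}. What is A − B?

684114

Sub-diagonal monotone paths from (0,0) to (13,13) biject with Dyck paths of semilength 13, giving C_13. So A = C_13 = 742900.
Stack-sortable permutations are exactly the 231-avoiding ones, counted by C_n; here n = 11. So B = C_11 = 58786.
A − B = 742900 − 58786 = 684114.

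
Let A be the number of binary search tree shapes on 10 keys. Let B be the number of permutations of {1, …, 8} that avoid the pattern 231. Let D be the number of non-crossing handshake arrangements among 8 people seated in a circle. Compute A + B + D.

18240

Binary trees (left/right distinguished) on n nodes are counted by C_n; here n = 10. So A = C_10 = 16796.
For any fixed pattern of length 3, the pattern-avoiding permutations of [8] number C_8. So B = C_8 = 1430.
Non-crossing handshake pairings of 2n people are counted by C_n; 8 people gives n = 4. So D = C_4 = 14.
A + B + D = 16796 + 1430 + 14 = 18240.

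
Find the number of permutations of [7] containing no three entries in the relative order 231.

Permutations of [n] avoiding any single length-3 pattern are counted by C_n; here n = 7.
C_7 = C(14,7)/8 = 3432/8 = 429.

429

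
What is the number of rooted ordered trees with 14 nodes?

A rooted plane tree on 14 nodes has 13 edges, and such trees are counted by C_13.
C_13 = C(26,13)/14 = 10400600/14 = 742900.

742900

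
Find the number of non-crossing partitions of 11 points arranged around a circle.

58786

The non-crossing partitions of [11] form a lattice of size C_11.
C_11 = C_10 · 2(2·10+1)/(10+2) = 16796 · 42/12 = 58786.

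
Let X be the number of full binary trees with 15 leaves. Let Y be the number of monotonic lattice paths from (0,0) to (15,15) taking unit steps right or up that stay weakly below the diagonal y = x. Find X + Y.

12369285

Full binary trees with 15 leaves have 15−1 = 14 internal nodes, so there are C_14 of them. So X = C_14 = 2674440.
Monotone paths in an n×n grid that stay weakly below the diagonal are counted by C_n; here n = 15. So Y = C_15 = 9694845.
X + Y = 2674440 + 9694845 = 12369285.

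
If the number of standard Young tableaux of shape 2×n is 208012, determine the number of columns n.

Standard Young tableaux of shape 2×n are counted by C_n, and C_12 = 208012.

12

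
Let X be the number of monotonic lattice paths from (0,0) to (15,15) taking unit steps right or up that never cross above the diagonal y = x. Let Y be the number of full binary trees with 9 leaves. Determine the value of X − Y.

Sub-diagonal monotone paths from (0,0) to (15,15) biject with Dyck paths of semilength 15, giving C_15. So X = C_15 = 9694845.
Full binary trees with 9 leaves have 9−1 = 8 internal nodes, so there are C_8 of them. So Y = C_8 = 1430.
X − Y = 9694845 − 1430 = 9693415.

9693415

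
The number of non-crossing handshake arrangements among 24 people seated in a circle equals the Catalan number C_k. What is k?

Non-crossing handshake pairings of 2n people are counted by C_n; 24 people gives n = 12.

12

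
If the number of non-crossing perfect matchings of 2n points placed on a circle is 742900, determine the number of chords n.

13

Non-crossing pairings of 2n points on a circle are counted by C_n; 742900 = C_13.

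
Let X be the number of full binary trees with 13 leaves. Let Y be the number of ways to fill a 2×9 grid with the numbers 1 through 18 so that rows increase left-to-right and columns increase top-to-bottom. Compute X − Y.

Full binary trees with 13 leaves have 13−1 = 12 internal nodes, so there are C_12 of them. So X = C_12 = 208012.
By the hook-length formula (or a Dyck-path bijection), SYT of shape 2×9 number C_9. So Y = C_9 = 4862.
X − Y = 208012 − 4862 = 203150.

203150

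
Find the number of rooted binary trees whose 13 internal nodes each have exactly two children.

742900

The number of full binary trees on 13 internal nodes is the Catalan number C_13.
C_13 = C(26,13)/14 = 10400600/14 = 742900.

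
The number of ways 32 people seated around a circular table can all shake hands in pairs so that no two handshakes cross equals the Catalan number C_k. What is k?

With 32 = 2·16 people, non-crossing handshake pairings are non-crossing perfect matchings on a circle, counted by C_16.

16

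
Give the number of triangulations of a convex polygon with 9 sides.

429

Triangulations of a convex m-gon are counted by C_{m−2}; with m = 9 this is C_7.
C_7 = C_6 · 2(2·6+1)/(6+2) = 132 · 26/8 = 429.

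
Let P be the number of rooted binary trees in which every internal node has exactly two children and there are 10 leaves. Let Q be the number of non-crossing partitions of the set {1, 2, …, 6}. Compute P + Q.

4994

A full binary tree with L leaves has L−1 internal nodes and is counted by C_{L−1}; L = 10 gives C_9. So P = C_9 = 4862.
The non-crossing partitions of [6] form a lattice of size C_6. So Q = C_6 = 132.
P + Q = 4862 + 132 = 4994.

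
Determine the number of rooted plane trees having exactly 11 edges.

58786

A rooted plane tree with 11 edges has 12 nodes, and the count is C_11.
C_11 = C_10 · 2(2·10+1)/(10+2) = 16796 · 42/12 = 58786.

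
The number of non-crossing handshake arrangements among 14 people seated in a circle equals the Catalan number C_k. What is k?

With 14 = 2·7 people, non-crossing handshake pairings are non-crossing perfect matchings on a circle, counted by C_7.

7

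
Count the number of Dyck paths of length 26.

742900

Dyck paths of semilength n (length 2n) are counted by C_n; here n = 13.
C_13 = C(26,13)/14 = 10400600/14 = 742900.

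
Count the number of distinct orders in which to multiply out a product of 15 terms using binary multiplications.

Ways to associate a product of 15 factors correspond to binary trees on 15 leaves, so the count is C_14.
C_14 = C_13 · 2(2·13+1)/(13+2) = 742900 · 54/15 = 2674440.

2674440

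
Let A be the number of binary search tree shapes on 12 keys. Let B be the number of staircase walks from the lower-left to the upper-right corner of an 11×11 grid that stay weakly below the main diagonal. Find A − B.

Rooted binary trees with 12 nodes (each child slot possibly empty) number C_12. So A = C_12 = 208012.
Monotone paths in an n×n grid that stay weakly below the diagonal are counted by C_n; here n = 11. So B = C_11 = 58786.
A − B = 208012 − 58786 = 149226.

149226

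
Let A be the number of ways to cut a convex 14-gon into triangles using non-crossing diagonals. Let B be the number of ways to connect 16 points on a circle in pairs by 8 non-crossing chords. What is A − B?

206582

A convex 14-gon is triangulated into 12 triangles, and the number of such triangulations is the Catalan number C_{14−2} = C_12. So A = C_12 = 208012.
Pairing 16 circle points by 8 non-crossing chords gives C_8 matchings. So B = C_8 = 1430.
A − B = 208012 − 1430 = 206582.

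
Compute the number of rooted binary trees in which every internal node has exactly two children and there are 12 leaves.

Full binary trees with 12 leaves have 12−1 = 11 internal nodes, so there are C_11 of them.
C_11 = 58786.

58786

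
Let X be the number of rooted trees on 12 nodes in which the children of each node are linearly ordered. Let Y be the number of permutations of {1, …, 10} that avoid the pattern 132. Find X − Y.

41990

Rooted ordered (plane) trees on m nodes have m−1 edges and are counted by C_{m−1}; m = 12 gives C_11. So X = C_11 = 58786.
Permutations of [n] avoiding any single length-3 pattern are counted by C_n; here n = 10. So Y = C_10 = 16796.
X − Y = 58786 − 16796 = 41990.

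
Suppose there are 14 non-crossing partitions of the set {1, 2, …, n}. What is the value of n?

Non-crossing partitions of [n] are counted by C_n; 14 = C_4.

4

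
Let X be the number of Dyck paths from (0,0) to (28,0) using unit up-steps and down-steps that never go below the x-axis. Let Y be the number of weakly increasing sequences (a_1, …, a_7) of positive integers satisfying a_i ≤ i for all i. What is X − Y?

Paths of 14 up- and 14 down-steps that never dip below the axis are Dyck paths; their count is C_14. So X = C_14 = 2674440.
Weakly increasing sequences with a_i ≤ i biject with Dyck paths of semilength 7, so there are C_7. So Y = C_7 = 429.
X − Y = 2674440 − 429 = 2674011.

2674011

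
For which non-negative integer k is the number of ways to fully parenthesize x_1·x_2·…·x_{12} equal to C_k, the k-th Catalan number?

Bracketing 12 factors into binary products is counted by C_{12−1} = C_11.

11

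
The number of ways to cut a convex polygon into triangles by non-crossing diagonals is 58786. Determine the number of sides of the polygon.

Triangulations of a convex m-gon are counted by C_{m−2}; 58786 = C_11.
So m − 2 = 11, giving m = 13 sides.

13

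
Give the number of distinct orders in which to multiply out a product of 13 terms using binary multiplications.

Ways to associate a product of 13 factors correspond to binary trees on 13 leaves, so the count is C_12.
C_12 = C(24,12)/13 = 2704156/13 = 208012.

208012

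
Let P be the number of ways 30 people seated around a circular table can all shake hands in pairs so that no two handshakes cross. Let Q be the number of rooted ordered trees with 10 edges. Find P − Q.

With 30 = 2·15 people, non-crossing handshake pairings are non-crossing perfect matchings on a circle, counted by C_15. So P = C_15 = 9694845.
Rooted ordered trees with n edges are counted by C_n; here n = 10. So Q = C_10 = 16796.
P − Q = 9694845 − 16796 = 9678049.

9678049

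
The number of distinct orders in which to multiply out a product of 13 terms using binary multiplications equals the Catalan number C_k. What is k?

12

Bracketing 13 factors into binary products is counted by C_{13−1} = C_12.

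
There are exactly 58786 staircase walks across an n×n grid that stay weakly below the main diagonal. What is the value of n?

Such diagonal-avoiding paths in an n×n grid are counted by C_n. Since C_11 = 58786, the index is 11.

11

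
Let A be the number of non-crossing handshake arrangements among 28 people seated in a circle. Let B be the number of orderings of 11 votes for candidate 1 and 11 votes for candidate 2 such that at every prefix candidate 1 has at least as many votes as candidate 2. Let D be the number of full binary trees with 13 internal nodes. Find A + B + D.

Non-crossing handshake pairings of 2n people are counted by C_n; 28 people gives n = 14. So A = C_14 = 2674440.
Reading a vote for the leader as '(' and for the other as ')' turns such a sequence into a balanced string of 11 pairs, so the count is C_11. So B = C_11 = 58786.
The number of full binary trees on 13 internal nodes is the Catalan number C_13. So D = C_13 = 742900.
A + B + D = 2674440 + 58786 + 742900 = 3476126.

3476126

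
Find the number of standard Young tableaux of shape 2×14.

Standard Young tableaux of shape 2×n are counted by C_n; here n = 14.
C_14 = C(28,14)/15 = 40116600/15 = 2674440.

2674440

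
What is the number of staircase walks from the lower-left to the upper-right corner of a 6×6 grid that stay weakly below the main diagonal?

Sub-diagonal monotone paths from (0,0) to (6,6) biject with Dyck paths of semilength 6, giving C_6.
C_6 = C(12,6)/7 = 924/7 = 132.

132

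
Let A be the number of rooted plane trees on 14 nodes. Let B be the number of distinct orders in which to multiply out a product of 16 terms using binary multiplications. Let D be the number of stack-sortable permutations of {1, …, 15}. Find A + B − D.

Rooted ordered (plane) trees on m nodes have m−1 edges and are counted by C_{m−1}; m = 14 gives C_13. So A = C_13 = 742900.
Ways to associate a product of 16 factors correspond to binary trees on 16 leaves, so the count is C_15. So B = C_15 = 9694845.
Stack-sortable permutations are exactly the 231-avoiding ones, counted by C_n; here n = 15. So D = C_15 = 9694845.
A + B − D = 742900 + 9694845 − 9694845 = 742900.

742900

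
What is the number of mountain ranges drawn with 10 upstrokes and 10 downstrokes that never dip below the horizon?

Dyck paths of semilength n (length 2n) are counted by C_n; here n = 10.
C_10 = C_9 · 2(2·9+1)/(9+2) = 4862 · 38/11 = 16796.

16796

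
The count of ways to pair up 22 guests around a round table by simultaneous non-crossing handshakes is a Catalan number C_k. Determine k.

11

With 22 = 2·11 people, non-crossing handshake pairings are non-crossing perfect matchings on a circle, counted by C_11.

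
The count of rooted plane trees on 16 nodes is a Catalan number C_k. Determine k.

Rooted ordered (plane) trees on m nodes have m−1 edges and are counted by C_{m−1}; m = 16 gives C_15.

15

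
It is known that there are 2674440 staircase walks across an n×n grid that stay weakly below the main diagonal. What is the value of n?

Such diagonal-avoiding paths in an n×n grid are counted by C_n; 2674440 = C_14.

14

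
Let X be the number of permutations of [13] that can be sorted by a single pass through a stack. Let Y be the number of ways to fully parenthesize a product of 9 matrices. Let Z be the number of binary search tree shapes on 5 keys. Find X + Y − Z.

Stack-sortable permutations are exactly the 231-avoiding ones, counted by C_n; here n = 13. So X = C_13 = 742900.
Ways to associate a product of 9 factors correspond to binary trees on 9 leaves, so the count is C_8. So Y = C_8 = 1430.
Rooted binary trees with 5 nodes (each child slot possibly empty) number C_5. So Z = C_5 = 42.
X + Y − Z = 742900 + 1430 − 42 = 744288.

744288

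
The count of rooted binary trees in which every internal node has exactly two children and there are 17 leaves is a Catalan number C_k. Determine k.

16

Full binary trees with 17 leaves have 17−1 = 16 internal nodes, so there are C_16 of them.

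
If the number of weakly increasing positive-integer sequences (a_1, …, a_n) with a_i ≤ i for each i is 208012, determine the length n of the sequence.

12

Such sub-staircase sequences of length n are counted by C_n, and C_12 = 208012.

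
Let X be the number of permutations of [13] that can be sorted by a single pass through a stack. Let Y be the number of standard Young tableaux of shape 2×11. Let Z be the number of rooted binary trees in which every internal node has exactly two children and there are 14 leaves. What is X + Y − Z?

58786

By Knuth's characterisation, the stack-sortable permutations of length 13 are the 231-avoiders, numbering C_13. So X = C_13 = 742900.
Standard Young tableaux of shape 2×n are counted by C_n; here n = 11. So Y = C_11 = 58786.
Full binary trees with 14 leaves have 14−1 = 13 internal nodes, so there are C_13 of them. So Z = C_13 = 742900.
X + Y − Z = 742900 + 58786 − 742900 = 58786.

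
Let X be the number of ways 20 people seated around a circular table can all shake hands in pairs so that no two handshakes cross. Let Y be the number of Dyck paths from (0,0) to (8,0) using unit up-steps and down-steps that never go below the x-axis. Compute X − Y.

16782

Non-crossing handshake pairings of 2n people are counted by C_n; 20 people gives n = 10. So X = C_10 = 16796.
Dyck paths of semilength n (length 2n) are counted by C_n; here n = 4. So Y = C_4 = 14.
X − Y = 16796 − 14 = 16782.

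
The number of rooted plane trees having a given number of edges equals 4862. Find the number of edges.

Rooted ordered trees with n edges are counted by C_n; 4862 = C_9.

9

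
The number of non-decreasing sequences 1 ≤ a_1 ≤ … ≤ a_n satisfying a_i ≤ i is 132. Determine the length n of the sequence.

6

Such sub-staircase sequences of length n are counted by C_n. The Catalan number equal to 132 is C_6.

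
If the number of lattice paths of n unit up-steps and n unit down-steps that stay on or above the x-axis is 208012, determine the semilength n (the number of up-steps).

12

Dyck paths of semilength n are counted by C_n. The Catalan number equal to 208012 is C_12.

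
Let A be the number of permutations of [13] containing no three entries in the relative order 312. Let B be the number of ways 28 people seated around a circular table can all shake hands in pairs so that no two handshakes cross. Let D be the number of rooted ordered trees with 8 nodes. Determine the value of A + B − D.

3416911

For any fixed pattern of length 3, the pattern-avoiding permutations of [13] number C_13. So A = C_13 = 742900.
With 28 = 2·14 people, non-crossing handshake pairings are non-crossing perfect matchings on a circle, counted by C_14. So B = C_14 = 2674440.
A rooted plane tree on 8 nodes has 7 edges, and such trees are counted by C_7. So D = C_7 = 429.
A + B − D = 742900 + 2674440 − 429 = 3416911.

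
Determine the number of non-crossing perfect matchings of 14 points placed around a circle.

429

Non-crossing perfect matchings of 2n points on a circle are counted by C_n; with 14 points, n = 7.
C_7 = 429.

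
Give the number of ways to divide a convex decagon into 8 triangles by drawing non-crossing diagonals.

1430

Triangulations of a convex m-gon are counted by C_{m−2}; with m = 10 this is C_8.
C_8 = C(16,8)/9 = 12870/9 = 1430.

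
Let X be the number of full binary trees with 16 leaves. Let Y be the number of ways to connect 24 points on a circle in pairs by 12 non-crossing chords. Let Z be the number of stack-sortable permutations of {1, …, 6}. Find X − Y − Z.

9486701

A full binary tree with L leaves has L−1 internal nodes and is counted by C_{L−1}; L = 16 gives C_15. So X = C_15 = 9694845.
Pairing 24 circle points by 12 non-crossing chords gives C_12 matchings. So Y = C_12 = 208012.
By Knuth's characterisation, the stack-sortable permutations of length 6 are the 231-avoiders, numbering C_6. So Z = C_6 = 132.
X − Y − Z = 9694845 − 208012 − 132 = 9486701.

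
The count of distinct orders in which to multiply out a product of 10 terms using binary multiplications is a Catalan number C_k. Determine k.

Bracketing 10 factors into binary products is counted by C_{10−1} = C_9.

9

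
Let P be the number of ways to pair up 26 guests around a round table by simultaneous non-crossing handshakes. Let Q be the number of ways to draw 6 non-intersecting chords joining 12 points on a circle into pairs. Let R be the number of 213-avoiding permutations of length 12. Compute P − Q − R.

With 26 = 2·13 people, non-crossing handshake pairings are non-crossing perfect matchings on a circle, counted by C_13. So P = C_13 = 742900.
Pairing 12 circle points by 6 non-crossing chords gives C_6 matchings. So Q = C_6 = 132.
Permutations of [n] avoiding any single length-3 pattern are counted by C_n; here n = 12. So R = C_12 = 208012.
P − Q − R = 742900 − 132 − 208012 = 534756.

534756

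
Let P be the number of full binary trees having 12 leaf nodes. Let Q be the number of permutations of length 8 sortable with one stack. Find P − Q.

57356

Full binary trees with 12 leaves have 12−1 = 11 internal nodes, so there are C_11 of them. So P = C_11 = 58786.
Stack-sortable permutations are exactly the 231-avoiding ones, counted by C_n; here n = 8. So Q = C_8 = 1430.
P − Q = 58786 − 1430 = 57356.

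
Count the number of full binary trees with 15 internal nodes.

Full binary trees with n internal nodes are counted by C_n; here n = 15.
C_15 = C_14 · 2(2·14+1)/(14+2) = 2674440 · 58/16 = 9694845.

9694845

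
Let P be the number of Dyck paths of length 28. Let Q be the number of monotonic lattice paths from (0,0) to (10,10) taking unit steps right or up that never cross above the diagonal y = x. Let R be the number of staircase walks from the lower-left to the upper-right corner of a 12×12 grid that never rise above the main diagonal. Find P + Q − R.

2483224

Dyck paths of semilength n (length 2n) are counted by C_n; here n = 14. So P = C_14 = 2674440.
Sub-diagonal monotone paths from (0,0) to (10,10) biject with Dyck paths of semilength 10, giving C_10. So Q = C_10 = 16796.
Sub-diagonal monotone paths from (0,0) to (12,12) biject with Dyck paths of semilength 12, giving C_12. So R = C_12 = 208012.
P + Q − R = 2674440 + 16796 − 208012 = 2483224.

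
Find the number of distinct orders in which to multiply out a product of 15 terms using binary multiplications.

2674440

Bracketing 15 factors into binary products is counted by C_{15−1} = C_14.
C_14 = C(28,14)/15 = 40116600/15 = 2674440.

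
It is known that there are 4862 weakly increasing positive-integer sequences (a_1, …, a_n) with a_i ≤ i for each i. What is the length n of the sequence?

9

Such sub-staircase sequences of length n are counted by C_n. Since C_9 = 4862, the index is 9.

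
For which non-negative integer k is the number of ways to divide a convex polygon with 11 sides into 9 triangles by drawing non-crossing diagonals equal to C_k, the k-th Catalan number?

9

A convex 11-gon is triangulated into 9 triangles, and the number of such triangulations is the Catalan number C_{11−2} = C_9.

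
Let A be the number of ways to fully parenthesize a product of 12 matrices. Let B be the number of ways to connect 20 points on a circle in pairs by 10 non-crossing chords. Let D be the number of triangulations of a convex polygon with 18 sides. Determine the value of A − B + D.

35399660

Ways to associate a product of 12 factors correspond to binary trees on 12 leaves, so the count is C_11. So A = C_11 = 58786.
Non-crossing perfect matchings of 2n points on a circle are counted by C_n; with 20 points, n = 10. So B = C_10 = 16796.
Triangulations of a convex m-gon are counted by C_{m−2}; with m = 18 this is C_16. So D = C_16 = 35357670.
A − B + D = 58786 − 16796 + 35357670 = 35399660.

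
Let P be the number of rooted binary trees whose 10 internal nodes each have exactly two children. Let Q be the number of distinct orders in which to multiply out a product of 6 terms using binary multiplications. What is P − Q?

16754

The number of full binary trees on 10 internal nodes is the Catalan number C_10. So P = C_10 = 16796.
Bracketing 6 factors into binary products is counted by C_{6−1} = C_5. So Q = C_5 = 42.
P − Q = 16796 − 42 = 16754.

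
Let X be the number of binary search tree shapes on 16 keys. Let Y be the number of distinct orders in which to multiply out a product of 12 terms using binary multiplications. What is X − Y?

Binary trees (left/right distinguished) on n nodes are counted by C_n; here n = 16. So X = C_16 = 35357670.
Parenthesizations of m factors correspond to full binary trees with m leaves, counted by C_{m−1}; m = 12 gives C_11. So Y = C_11 = 58786.
X − Y = 35357670 − 58786 = 35298884.

35298884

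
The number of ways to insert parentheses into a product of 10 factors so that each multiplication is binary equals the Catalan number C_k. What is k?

Parenthesizations of m factors correspond to full binary trees with m leaves, counted by C_{m−1}; m = 10 gives C_9.

9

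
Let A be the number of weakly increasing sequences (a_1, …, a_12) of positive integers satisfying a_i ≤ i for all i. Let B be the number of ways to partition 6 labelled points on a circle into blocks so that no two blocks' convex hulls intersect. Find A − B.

207880

Weakly increasing sequences with a_i ≤ i biject with Dyck paths of semilength 12, so there are C_12. So A = C_12 = 208012.
The non-crossing partitions of [6] form a lattice of size C_6. So B = C_6 = 132.
A − B = 208012 − 132 = 207880.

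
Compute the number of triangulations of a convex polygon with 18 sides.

The number of triangulations of an 18-gon is the Catalan number C_16 (index = sides − 2).
C_16 = C(32,16)/17 = 601080390/17 = 35357670.

35357670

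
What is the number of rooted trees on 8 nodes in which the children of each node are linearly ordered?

Rooted ordered (plane) trees on m nodes have m−1 edges and are counted by C_{m−1}; m = 8 gives C_7.
C_7 = 429.

429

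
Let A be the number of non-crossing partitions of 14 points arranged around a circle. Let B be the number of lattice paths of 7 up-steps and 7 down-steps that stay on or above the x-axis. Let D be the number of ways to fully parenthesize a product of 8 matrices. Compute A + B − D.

Non-crossing partitions of an n-element set are counted by C_n; here n = 14. So A = C_14 = 2674440.
Paths of 7 up- and 7 down-steps that never dip below the axis are Dyck paths; their count is C_7. So B = C_7 = 429.
Parenthesizations of m factors correspond to full binary trees with m leaves, counted by C_{m−1}; m = 8 gives C_7. So D = C_7 = 429.
A + B − D = 2674440 + 429 − 429 = 2674440.

2674440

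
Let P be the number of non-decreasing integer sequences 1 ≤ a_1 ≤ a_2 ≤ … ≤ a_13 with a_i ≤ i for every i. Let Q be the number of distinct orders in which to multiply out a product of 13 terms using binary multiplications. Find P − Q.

534888

Such sub-staircase sequences of length n are counted by C_n; here n = 13. So P = C_13 = 742900.
Bracketing 13 factors into binary products is counted by C_{13−1} = C_12. So Q = C_12 = 208012.
P − Q = 742900 − 208012 = 534888.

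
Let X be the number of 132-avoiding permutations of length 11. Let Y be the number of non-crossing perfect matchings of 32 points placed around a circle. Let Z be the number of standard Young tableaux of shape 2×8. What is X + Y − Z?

For any fixed pattern of length 3, the pattern-avoiding permutations of [11] number C_11. So X = C_11 = 58786.
Pairing 32 circle points by 16 non-crossing chords gives C_16 matchings. So Y = C_16 = 35357670.
By the hook-length formula (or a Dyck-path bijection), SYT of shape 2×8 number C_8. So Z = C_8 = 1430.
X + Y − Z = 58786 + 35357670 − 1430 = 35415026.

35415026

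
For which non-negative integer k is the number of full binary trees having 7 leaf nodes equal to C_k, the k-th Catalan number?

A full binary tree with L leaves has L−1 internal nodes and is counted by C_{L−1}; L = 7 gives C_6.

6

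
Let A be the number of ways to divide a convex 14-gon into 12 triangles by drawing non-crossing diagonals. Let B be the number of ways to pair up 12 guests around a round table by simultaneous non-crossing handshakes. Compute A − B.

207880

The number of triangulations of a 14-gon is the Catalan number C_12 (index = sides − 2). So A = C_12 = 208012.
With 12 = 2·6 people, non-crossing handshake pairings are non-crossing perfect matchings on a circle, counted by C_6. So B = C_6 = 132.
A − B = 208012 − 132 = 207880.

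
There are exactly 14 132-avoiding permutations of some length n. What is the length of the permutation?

4

Permutations of [n] avoiding a fixed length-3 pattern are counted by C_n; 14 = C_4.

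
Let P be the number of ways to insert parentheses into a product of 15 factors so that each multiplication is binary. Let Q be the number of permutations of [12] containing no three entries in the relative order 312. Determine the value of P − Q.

Parenthesizations of m factors correspond to full binary trees with m leaves, counted by C_{m−1}; m = 15 gives C_14. So P = C_14 = 2674440.
Permutations of [n] avoiding any single length-3 pattern are counted by C_n; here n = 12. So Q = C_12 = 208012.
P − Q = 2674440 − 208012 = 2466428.

2466428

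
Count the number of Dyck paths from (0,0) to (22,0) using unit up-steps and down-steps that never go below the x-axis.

A Dyck path with 11 up-steps and 11 down-steps has semilength 11, so there are C_11 of them.
C_11 = C_10 · 2(2·10+1)/(10+2) = 16796 · 42/12 = 58786.

58786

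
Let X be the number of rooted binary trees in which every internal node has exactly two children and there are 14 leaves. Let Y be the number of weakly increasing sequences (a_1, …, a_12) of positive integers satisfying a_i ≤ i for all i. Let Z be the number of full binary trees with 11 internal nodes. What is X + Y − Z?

A full binary tree with L leaves has L−1 internal nodes and is counted by C_{L−1}; L = 14 gives C_13. So X = C_13 = 742900.
Weakly increasing sequences with a_i ≤ i biject with Dyck paths of semilength 12, so there are C_12. So Y = C_12 = 208012.
Full binary trees with n internal nodes are counted by C_n; here n = 11. So Z = C_11 = 58786.
X + Y − Z = 742900 + 208012 − 58786 = 892126.

892126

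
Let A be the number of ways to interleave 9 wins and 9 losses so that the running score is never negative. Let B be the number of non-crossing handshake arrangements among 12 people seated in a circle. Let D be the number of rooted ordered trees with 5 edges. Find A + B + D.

5036

Reading a vote for the leader as '(' and for the other as ')' turns such a sequence into a balanced string of 9 pairs, so the count is C_9. So A = C_9 = 4862.
Non-crossing handshake pairings of 2n people are counted by C_n; 12 people gives n = 6. So B = C_6 = 132.
A rooted plane tree with 5 edges has 6 nodes, and the count is C_5. So D = C_5 = 42.
A + B + D = 4862 + 132 + 42 = 5036.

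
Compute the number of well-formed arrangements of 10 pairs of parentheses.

16796

With 10 pairs the number of balanced bracket strings is the Catalan number C_10.
C_10 = 16796.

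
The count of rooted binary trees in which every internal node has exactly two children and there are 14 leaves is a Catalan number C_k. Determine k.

13

Full binary trees with 14 leaves have 14−1 = 13 internal nodes, so there are C_13 of them.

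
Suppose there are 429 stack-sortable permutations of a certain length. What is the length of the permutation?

7

Stack-sortable permutations of [n] are counted by C_n; 429 = C_7.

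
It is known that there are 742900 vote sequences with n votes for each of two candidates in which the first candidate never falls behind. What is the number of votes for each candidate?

13

Such ballot sequences with n votes each are counted by C_n. Since C_13 = 742900, the index is 13.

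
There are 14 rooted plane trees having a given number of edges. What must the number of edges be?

Rooted ordered trees with n edges are counted by C_n; 14 = C_4.

4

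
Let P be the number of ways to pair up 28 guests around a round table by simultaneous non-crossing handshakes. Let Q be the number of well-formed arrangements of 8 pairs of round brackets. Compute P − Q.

With 28 = 2·14 people, non-crossing handshake pairings are non-crossing perfect matchings on a circle, counted by C_14. So P = C_14 = 2674440.
With 8 pairs the number of balanced bracket strings is the Catalan number C_8. So Q = C_8 = 1430.
P − Q = 2674440 − 1430 = 2673010.

2673010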